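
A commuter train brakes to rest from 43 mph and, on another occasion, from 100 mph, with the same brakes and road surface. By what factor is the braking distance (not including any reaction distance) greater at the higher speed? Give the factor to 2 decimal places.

Braking distance d = v²/(2a), so with a fixed, d ∝ v².
Factor = (100/43)² = 2.3256² = 5.4084.

Factor ≈ 5.41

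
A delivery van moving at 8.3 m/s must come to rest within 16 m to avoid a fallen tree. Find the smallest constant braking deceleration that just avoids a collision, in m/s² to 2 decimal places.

v² = 2a·d ⇒ a = v²/(2d) = 8.3000² / (2 × 16.000) = 68.890 / 32.000 = 2.1528 m/s².

Required deceleration ≈ 2.15 m/s²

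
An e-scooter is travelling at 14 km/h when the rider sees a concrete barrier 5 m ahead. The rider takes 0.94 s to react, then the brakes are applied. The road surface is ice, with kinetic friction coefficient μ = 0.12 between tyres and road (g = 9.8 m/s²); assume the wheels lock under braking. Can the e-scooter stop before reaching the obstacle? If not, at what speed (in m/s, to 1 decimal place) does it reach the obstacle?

No — it strikes the obstacle at 3.5 m/s

14 km/h ÷ 3.6 = 3.8889 m/s.
a = μg = 0.12 × 9.8 = 1.176 m/s².
Reaction distance = 3.8889 × 0.94 = 3.656 m.
Braking distance needed to stop: v²/(2a) = 15.124 / 2.352 = 6.430 m, so total needed = 3.656 + 6.430 = 10.086 m > 5 m — it cannot stop.
Distance remaining when braking begins: 5 − 3.656 = 1.344 m.
v² = v₀² − 2a·d = 15.124 − 2 × 1.176 × 1.344 = 11.963 m²/s².
v = √11.963 = 3.459 m/s.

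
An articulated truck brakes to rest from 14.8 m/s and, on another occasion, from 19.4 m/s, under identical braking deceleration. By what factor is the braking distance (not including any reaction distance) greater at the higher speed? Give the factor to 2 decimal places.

Braking distance d = v²/(2a), so with a fixed, d ∝ v².
Factor = (19.4/14.8)² = 1.3108² = 1.7182.

Factor ≈ 1.72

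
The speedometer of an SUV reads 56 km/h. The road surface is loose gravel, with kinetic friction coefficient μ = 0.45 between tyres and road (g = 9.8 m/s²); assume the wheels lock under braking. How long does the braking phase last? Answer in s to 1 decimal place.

56 km/h ÷ 3.6 = 15.5556 m/s.
a = μg = 0.45 × 9.8 = 4.410 m/s².
Braking time = v/a = 15.5556 / 4.410 = 3.527 s.

Braking time ≈ 3.5 s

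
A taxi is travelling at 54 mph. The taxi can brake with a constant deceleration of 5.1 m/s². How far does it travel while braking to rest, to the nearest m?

54 mph × 0.44704 = 24.1402 m/s.
Braking distance = v²/(2a) = 24.1402² / (2 × 5.100) = 582.749 / 10.200 = 57.132 m.

Braking distance ≈ 57 m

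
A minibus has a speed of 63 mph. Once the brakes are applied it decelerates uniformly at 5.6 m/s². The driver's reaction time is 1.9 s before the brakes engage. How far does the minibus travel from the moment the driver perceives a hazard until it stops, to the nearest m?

Total stopping distance ≈ 124 m

63 mph × 0.44704 = 28.1635 m/s.
Reaction distance = v·t_r = 28.1635 × 1.9 = 53.511 m.
Braking distance = v²/(2a) = 28.1635² / (2 × 5.600) = 793.183 / 11.200 = 70.820 m.
Total = 53.511 + 70.820 = 124.331 m.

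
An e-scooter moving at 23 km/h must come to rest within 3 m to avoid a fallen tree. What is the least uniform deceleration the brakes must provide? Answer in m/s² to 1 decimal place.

23 km/h ÷ 3.6 = 6.3889 m/s.
v² = 2a·d ⇒ a = v²/(2d) = 6.3889² / (2 × 3.000) = 40.818 / 6.000 = 6.8030 m/s².

Required deceleration ≈ 6.8 m/s²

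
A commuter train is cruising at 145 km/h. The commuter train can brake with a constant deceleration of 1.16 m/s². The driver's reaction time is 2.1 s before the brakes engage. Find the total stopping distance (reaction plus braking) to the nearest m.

145 km/h ÷ 3.6 = 40.2778 m/s.
Reaction distance = v·t_r = 40.2778 × 2.1 = 84.583 m.
Braking distance = v²/(2a) = 40.2778² / (2 × 1.160) = 1622.301 / 2.320 = 699.268 m.
Total = 84.583 + 699.268 = 783.851 m.

Total stopping distance ≈ 784 m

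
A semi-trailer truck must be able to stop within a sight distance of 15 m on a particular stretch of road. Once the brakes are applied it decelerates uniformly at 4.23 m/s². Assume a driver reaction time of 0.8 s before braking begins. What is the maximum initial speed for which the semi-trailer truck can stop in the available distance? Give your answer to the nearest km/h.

Maximum speed ≈ 30 km/h

Stopping distance: v·t_r + v²/(2a) = 15 with t_r = 0.8 s and a = 4.230 m/s².
So v² + 6.768 v − 126.90 = 0.
Positive root: v = −a·t_r + √((a·t_r)² + 2a·d) = −3.384 + √(11.451 + 126.90) = 8.3783 m/s.
8.3783 m/s × 3.6 = 30.162 km/h.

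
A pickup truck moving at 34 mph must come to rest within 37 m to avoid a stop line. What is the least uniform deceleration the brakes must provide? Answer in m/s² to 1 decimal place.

Required deceleration ≈ 3.1 m/s²

34 mph × 0.44704 = 15.1994 m/s.
v² = 2a·d ⇒ a = v²/(2d) = 15.1994² / (2 × 37.000) = 231.022 / 74.000 = 3.1219 m/s².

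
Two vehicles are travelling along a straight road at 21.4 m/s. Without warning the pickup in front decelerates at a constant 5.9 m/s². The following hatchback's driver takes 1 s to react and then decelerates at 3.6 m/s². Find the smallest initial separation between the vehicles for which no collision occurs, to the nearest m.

Minimum gap ≈ 46 m

Leader travels v²/(2a_L) = 457.960 / 11.800 = 38.810 m before stopping.
Follower covers v·t_r = 21.4000 × 1 = 21.400 m while reacting, then v²/(2a_F) = 457.960 / 7.200 = 63.606 m while braking, for a total of 21.400 + 63.606 = 85.006 m.
Since a_F ≤ a_L and the follower starts braking later, the follower is never slower than the leader, so the closest approach is when both have stopped.
Minimum gap = 85.006 − 38.810 = 46.196 m.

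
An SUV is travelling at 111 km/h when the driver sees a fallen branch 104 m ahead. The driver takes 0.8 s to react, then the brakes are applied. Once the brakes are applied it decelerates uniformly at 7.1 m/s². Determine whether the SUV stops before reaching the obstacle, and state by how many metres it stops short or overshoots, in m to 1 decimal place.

111 km/h ÷ 3.6 = 30.8333 m/s.
Reaction distance = 30.8333 × 0.8 = 24.667 m.
Braking distance = v²/(2a) = 950.692 / 14.200 = 66.950 m.
Total stopping distance = 24.667 + 66.950 = 91.617 m, vs 104 m available — it stops with 104 − 91.617 = 12.383 m to spare.

Yes — it stops 12.4 m short of the obstacle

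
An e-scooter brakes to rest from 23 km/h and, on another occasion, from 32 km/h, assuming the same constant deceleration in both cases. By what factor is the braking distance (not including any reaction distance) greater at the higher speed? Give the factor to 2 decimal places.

Factor ≈ 1.94

Braking distance d = v²/(2a), so with a fixed, d ∝ v².
Factor = (32/23)² = 1.3913² = 1.9357.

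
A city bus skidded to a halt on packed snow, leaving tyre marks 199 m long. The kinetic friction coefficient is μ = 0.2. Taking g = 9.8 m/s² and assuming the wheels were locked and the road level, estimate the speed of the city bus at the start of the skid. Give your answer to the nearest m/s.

Deceleration a = μg = 0.2 × 9.8 = 1.960 m/s².
v = √(2a·d) = √(2 × 1.960 × 199) = √780.080 = 27.9299 m/s.

Initial speed ≈ 28 m/s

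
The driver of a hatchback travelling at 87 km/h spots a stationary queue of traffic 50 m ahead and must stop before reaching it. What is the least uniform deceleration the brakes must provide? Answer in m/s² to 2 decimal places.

87 km/h ÷ 3.6 = 24.1667 m/s.
v² = 2a·d ⇒ a = v²/(2d) = 24.1667² / (2 × 50.000) = 584.029 / 100.000 = 5.8403 m/s².

Required deceleration ≈ 5.84 m/s²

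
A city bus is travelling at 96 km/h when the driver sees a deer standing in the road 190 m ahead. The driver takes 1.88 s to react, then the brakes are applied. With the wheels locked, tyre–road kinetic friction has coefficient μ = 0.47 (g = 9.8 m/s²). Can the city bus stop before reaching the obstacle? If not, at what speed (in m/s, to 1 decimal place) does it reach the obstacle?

96 km/h ÷ 3.6 = 26.6667 m/s.
a = μg = 0.47 × 9.8 = 4.606 m/s².
Reaction distance = 26.6667 × 1.88 = 50.133 m.
Braking distance = v²/(2a) = 711.113 / 9.212 = 77.194 m.
Total stopping distance = 50.133 + 77.194 = 127.327 m, vs 190 m available — it stops with 190 − 127.327 = 62.673 m to spare.

Yes — it stops about 62.7 m short of the obstacle, so it never reaches it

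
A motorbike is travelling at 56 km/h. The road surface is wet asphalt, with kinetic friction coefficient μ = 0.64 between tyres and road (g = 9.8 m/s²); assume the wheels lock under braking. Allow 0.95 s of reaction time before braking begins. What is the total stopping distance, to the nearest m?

Total stopping distance ≈ 34 m

56 km/h ÷ 3.6 = 15.5556 m/s.
a = μg = 0.64 × 9.8 = 6.272 m/s².
Reaction distance = v·t_r = 15.5556 × 0.95 = 14.778 m.
Braking distance = v²/(2a) = 15.5556² / (2 × 6.272) = 241.977 / 12.544 = 19.290 m.
Total = 14.778 + 19.290 = 34.068 m.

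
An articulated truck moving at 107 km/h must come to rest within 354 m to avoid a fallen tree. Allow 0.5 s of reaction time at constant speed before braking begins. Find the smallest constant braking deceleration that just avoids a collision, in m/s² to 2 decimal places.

Required deceleration ≈ 1.30 m/s²

107 km/h ÷ 3.6 = 29.7222 m/s.
Distance covered during reaction = 29.7222 × 0.5 = 14.861 m.
Distance available for braking: 354 − 14.861 = 339.139 m.
v² = 2a·d ⇒ a = v²/(2d) = 29.7222² / (2 × 339.139) = 883.409 / 678.278 = 1.3024 m/s².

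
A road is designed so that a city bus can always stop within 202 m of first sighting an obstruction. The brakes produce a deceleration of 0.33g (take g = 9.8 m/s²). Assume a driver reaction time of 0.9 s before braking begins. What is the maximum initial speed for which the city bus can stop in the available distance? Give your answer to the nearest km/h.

Maximum speed ≈ 120 km/h

a = 0.33 × 9.8 = 3.234 m/s².
Stopping distance: v·t_r + v²/(2a) = 202 with t_r = 0.9 s and a = 3.234 m/s².
So v² + 5.821 v − 1306.54 = 0.
Positive root: v = −a·t_r + √((a·t_r)² + 2a·d) = −2.911 + √(8.474 + 1306.54) = 33.3521 m/s.
33.3521 m/s × 3.6 = 120.068 km/h.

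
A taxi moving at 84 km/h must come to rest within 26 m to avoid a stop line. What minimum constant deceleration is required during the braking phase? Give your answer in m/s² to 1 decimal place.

Required deceleration ≈ 10.5 m/s²

84 km/h ÷ 3.6 = 23.3333 m/s.
v² = 2a·d ⇒ a = v²/(2d) = 23.3333² / (2 × 26.000) = 544.443 / 52.000 = 10.4701 m/s².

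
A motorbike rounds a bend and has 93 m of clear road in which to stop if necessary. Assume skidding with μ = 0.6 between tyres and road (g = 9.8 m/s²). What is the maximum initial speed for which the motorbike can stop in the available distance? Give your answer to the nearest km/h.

a = μg = 0.6 × 9.8 = 5.880 m/s².
v²/(2a) = d ⇒ v = √(2 × 5.880 × 93) = √1093.68 = 33.0708 m/s.
33.0708 m/s × 3.6 = 119.055 km/h.

Maximum speed ≈ 119 km/h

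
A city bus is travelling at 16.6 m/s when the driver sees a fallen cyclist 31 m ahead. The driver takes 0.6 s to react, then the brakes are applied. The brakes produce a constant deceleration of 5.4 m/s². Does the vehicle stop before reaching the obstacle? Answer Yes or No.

No

Reaction distance = 16.6000 × 0.6 = 9.960 m.
Braking distance = v²/(2a) = 275.560 / 10.800 = 25.515 m.
Total stopping distance = 9.960 + 25.515 = 35.475 m, vs 31 m available — it cannot stop in time and overshoots by 35.475 − 31 = 4.475 m.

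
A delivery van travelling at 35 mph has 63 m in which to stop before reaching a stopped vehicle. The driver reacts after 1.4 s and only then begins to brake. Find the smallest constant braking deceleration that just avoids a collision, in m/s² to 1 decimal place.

Required deceleration ≈ 3.0 m/s²

35 mph × 0.44704 = 15.6464 m/s.
Distance covered during reaction = 15.6464 × 1.4 = 21.905 m.
Distance available for braking: 63 − 21.905 = 41.095 m.
v² = 2a·d ⇒ a = v²/(2d) = 15.6464² / (2 × 41.095) = 244.810 / 82.190 = 2.9786 m/s².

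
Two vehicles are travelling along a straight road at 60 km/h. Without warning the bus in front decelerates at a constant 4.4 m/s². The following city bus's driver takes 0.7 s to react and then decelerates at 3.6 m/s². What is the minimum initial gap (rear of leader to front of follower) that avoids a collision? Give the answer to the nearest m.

Minimum gap ≈ 19 m

60 km/h ÷ 3.6 = 16.6667 m/s.
Leader travels v²/(2a_L) = 277.779 / 8.800 = 31.566 m before stopping.
Follower covers v·t_r = 16.6667 × 0.7 = 11.667 m while reacting, then v²/(2a_F) = 277.779 / 7.200 = 38.580 m while braking, for a total of 11.667 + 38.580 = 50.247 m.
Since a_F ≤ a_L and the follower starts braking later, the follower is never slower than the leader, so the closest approach is when both have stopped.
Minimum gap = 50.247 − 31.566 = 18.681 m.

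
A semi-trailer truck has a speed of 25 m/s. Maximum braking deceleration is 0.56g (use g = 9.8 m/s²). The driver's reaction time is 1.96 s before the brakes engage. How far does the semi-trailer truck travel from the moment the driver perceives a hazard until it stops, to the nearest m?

a = 0.56 × 9.8 = 5.488 m/s².
Reaction distance = v·t_r = 25.0000 × 1.96 = 49.000 m.
Braking distance = v²/(2a) = 25.0000² / (2 × 5.488) = 625.000 / 10.976 = 56.942 m.
Total = 49.000 + 56.942 = 105.942 m.

Total stopping distance ≈ 106 m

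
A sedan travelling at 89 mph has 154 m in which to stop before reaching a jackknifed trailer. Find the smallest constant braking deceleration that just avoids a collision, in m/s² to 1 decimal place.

89 mph × 0.44704 = 39.7866 m/s.
v² = 2a·d ⇒ a = v²/(2d) = 39.7866² / (2 × 154.000) = 1582.974 / 308.000 = 5.1395 m/s².

Required deceleration ≈ 5.1 m/s²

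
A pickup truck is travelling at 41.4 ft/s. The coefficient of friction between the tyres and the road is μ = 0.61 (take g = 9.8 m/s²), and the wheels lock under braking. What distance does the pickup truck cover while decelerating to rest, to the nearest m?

41.4 ft/s × 0.3048 = 12.6187 m/s.
a = μg = 0.61 × 9.8 = 5.978 m/s².
Braking distance = v²/(2a) = 12.6187² / (2 × 5.978) = 159.232 / 11.956 = 13.318 m.

Braking distance ≈ 13 m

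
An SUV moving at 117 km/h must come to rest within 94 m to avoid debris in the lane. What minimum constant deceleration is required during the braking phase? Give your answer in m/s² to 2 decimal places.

117 km/h ÷ 3.6 = 32.5000 m/s.
v² = 2a·d ⇒ a = v²/(2d) = 32.5000² / (2 × 94.000) = 1056.250 / 188.000 = 5.6184 m/s².

Required deceleration ≈ 5.62 m/s²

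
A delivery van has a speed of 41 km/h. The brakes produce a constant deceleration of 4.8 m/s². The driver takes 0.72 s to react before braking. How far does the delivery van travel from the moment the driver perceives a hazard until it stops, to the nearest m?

Total stopping distance ≈ 22 m

41 km/h ÷ 3.6 = 11.3889 m/s.
Reaction distance = v·t_r = 11.3889 × 0.72 = 8.200 m.
Braking distance = v²/(2a) = 11.3889² / (2 × 4.800) = 129.707 / 9.600 = 13.511 m.
Total = 8.200 + 13.511 = 21.711 m.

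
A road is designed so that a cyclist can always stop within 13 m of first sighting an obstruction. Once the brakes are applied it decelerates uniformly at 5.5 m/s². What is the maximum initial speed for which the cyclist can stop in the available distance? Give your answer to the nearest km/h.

v²/(2a) = d ⇒ v = √(2 × 5.500 × 13) = √143.00 = 11.9583 m/s.
11.9583 m/s × 3.6 = 43.050 km/h.

Maximum speed ≈ 43 km/h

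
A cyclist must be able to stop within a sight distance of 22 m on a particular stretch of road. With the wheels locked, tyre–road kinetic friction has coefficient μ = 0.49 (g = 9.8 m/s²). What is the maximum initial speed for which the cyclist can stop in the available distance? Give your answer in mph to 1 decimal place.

a = μg = 0.49 × 9.8 = 4.802 m/s².
v²/(2a) = d ⇒ v = √(2 × 4.802 × 22) = √211.29 = 14.5358 m/s.
14.5358 m/s ÷ 0.44704 = 32.516 mph.

Maximum speed ≈ 32.5 mph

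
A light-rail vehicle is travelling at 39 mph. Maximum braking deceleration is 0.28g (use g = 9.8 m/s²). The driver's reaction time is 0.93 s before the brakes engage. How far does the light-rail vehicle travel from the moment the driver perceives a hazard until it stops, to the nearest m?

Total stopping distance ≈ 72 m

39 mph × 0.44704 = 17.4346 m/s.
a = 0.28 × 9.8 = 2.744 m/s².
Reaction distance = v·t_r = 17.4346 × 0.93 = 16.214 m.
Braking distance = v²/(2a) = 17.4346² / (2 × 2.744) = 303.965 / 5.488 = 55.387 m.
Total = 16.214 + 55.387 = 71.601 m.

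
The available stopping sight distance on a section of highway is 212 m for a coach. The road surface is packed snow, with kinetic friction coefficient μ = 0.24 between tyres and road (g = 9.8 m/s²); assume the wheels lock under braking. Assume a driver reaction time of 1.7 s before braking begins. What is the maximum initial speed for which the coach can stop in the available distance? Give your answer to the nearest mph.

Maximum speed ≈ 62 mph

a = μg = 0.24 × 9.8 = 2.352 m/s².
Stopping distance: v·t_r + v²/(2a) = 212 with t_r = 1.7 s and a = 2.352 m/s².
So v² + 7.997 v − 997.25 = 0.
Positive root: v = −a·t_r + √((a·t_r)² + 2a·d) = −3.998 + √(15.984 + 997.25) = 27.8333 m/s.
27.8333 m/s ÷ 0.44704 = 62.261 mph.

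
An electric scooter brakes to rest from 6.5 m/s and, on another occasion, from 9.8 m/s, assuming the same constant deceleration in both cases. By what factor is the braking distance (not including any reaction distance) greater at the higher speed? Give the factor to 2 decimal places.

Factor ≈ 2.27

Braking distance d = v²/(2a), so with a fixed, d ∝ v².
Factor = (9.8/6.5)² = 1.5077² = 2.2732.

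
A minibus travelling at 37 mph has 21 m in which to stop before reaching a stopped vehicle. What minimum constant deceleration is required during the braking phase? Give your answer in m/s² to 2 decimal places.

Required deceleration ≈ 6.51 m/s²

37 mph × 0.44704 = 16.5405 m/s.
v² = 2a·d ⇒ a = v²/(2d) = 16.5405² / (2 × 21.000) = 273.588 / 42.000 = 6.5140 m/s².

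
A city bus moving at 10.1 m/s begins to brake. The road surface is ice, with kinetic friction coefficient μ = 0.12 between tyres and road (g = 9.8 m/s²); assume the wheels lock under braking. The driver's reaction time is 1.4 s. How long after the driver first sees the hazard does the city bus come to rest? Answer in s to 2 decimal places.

Total time ≈ 9.99 s

a = μg = 0.12 × 9.8 = 1.176 m/s².
Braking time = v/a = 10.1000 / 1.176 = 8.588 s.
Total = 1.4 + 8.588 = 9.988 s.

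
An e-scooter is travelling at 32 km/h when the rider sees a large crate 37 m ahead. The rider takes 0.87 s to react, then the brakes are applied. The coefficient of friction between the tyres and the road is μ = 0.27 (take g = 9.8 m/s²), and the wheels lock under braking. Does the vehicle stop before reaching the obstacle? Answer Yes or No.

32 km/h ÷ 3.6 = 8.8889 m/s.
a = μg = 0.27 × 9.8 = 2.646 m/s².
Reaction distance = 8.8889 × 0.87 = 7.733 m.
Braking distance = v²/(2a) = 79.013 / 5.292 = 14.931 m.
Total stopping distance = 7.733 + 14.931 = 22.664 m, vs 37 m available — it stops with 37 − 22.664 = 14.336 m to spare.

Yes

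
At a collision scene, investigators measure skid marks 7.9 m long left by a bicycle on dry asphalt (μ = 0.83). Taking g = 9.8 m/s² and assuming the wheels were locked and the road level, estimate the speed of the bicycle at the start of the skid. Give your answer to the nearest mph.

Initial speed ≈ 25 mph

Deceleration a = μg = 0.83 × 9.8 = 8.134 m/s².
v = √(2a·d) = √(2 × 8.134 × 7.9) = √128.517 = 11.3365 m/s.
= 11.3365 ÷ 0.44704 = 25.359 mph.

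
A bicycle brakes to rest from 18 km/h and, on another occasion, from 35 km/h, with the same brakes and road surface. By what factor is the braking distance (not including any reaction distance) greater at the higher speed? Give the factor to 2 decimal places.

Braking distance d = v²/(2a), so with a fixed, d ∝ v².
Factor = (35/18)² = 1.9444² = 3.7807.

Factor ≈ 3.78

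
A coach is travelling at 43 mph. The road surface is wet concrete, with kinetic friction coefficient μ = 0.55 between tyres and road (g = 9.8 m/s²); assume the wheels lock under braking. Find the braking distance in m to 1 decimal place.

Braking distance ≈ 34.3 m

43 mph × 0.44704 = 19.2227 m/s.
a = μg = 0.55 × 9.8 = 5.390 m/s².
Braking distance = v²/(2a) = 19.2227² / (2 × 5.390) = 369.512 / 10.780 = 34.278 m.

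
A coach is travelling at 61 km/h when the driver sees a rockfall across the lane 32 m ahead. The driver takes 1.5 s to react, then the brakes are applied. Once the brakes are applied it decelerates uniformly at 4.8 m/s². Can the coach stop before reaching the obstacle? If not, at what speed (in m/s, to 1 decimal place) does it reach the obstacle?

No — it strikes the obstacle at 15.0 m/s

61 km/h ÷ 3.6 = 16.9444 m/s.
Reaction distance = 16.9444 × 1.5 = 25.417 m.
Braking distance needed to stop: v²/(2a) = 287.113 / 9.600 = 29.908 m, so total needed = 25.417 + 29.908 = 55.325 m > 32 m — it cannot stop.
Distance remaining when braking begins: 32 − 25.417 = 6.583 m.
v² = v₀² − 2a·d = 287.113 − 2 × 4.800 × 6.583 = 223.916 m²/s².
v = √223.916 = 14.964 m/s.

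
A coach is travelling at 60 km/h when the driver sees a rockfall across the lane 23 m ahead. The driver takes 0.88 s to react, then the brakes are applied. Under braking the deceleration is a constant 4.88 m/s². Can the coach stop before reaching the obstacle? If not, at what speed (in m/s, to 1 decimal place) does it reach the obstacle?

No — it strikes the obstacle at 14.0 m/s

60 km/h ÷ 3.6 = 16.6667 m/s.
Reaction distance = 16.6667 × 0.88 = 14.667 m.
Braking distance needed to stop: v²/(2a) = 277.779 / 9.760 = 28.461 m, so total needed = 14.667 + 28.461 = 43.128 m > 23 m — it cannot stop.
Distance remaining when braking begins: 23 − 14.667 = 8.333 m.
v² = v₀² − 2a·d = 277.779 − 2 × 4.880 × 8.333 = 196.449 m²/s².
v = √196.449 = 14.016 m/s.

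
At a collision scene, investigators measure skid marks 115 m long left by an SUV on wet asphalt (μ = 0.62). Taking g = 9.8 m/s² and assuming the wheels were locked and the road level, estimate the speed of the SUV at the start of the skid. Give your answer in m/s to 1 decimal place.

Deceleration a = μg = 0.62 × 9.8 = 6.076 m/s².
v = √(2a·d) = √(2 × 6.076 × 115) = √1397.480 = 37.3829 m/s.

Initial speed ≈ 37.4 m/s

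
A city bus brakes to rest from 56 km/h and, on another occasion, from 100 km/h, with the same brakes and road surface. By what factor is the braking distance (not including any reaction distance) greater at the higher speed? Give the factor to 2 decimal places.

Braking distance d = v²/(2a), so with a fixed, d ∝ v².
Factor = (100/56)² = 1.7857² = 3.1887.

Factor ≈ 3.19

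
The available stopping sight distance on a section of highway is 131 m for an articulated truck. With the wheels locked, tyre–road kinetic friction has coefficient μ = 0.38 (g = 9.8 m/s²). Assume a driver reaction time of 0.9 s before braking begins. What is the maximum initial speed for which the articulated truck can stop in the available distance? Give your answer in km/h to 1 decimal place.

Maximum speed ≈ 101.0 km/h

a = μg = 0.38 × 9.8 = 3.724 m/s².
Stopping distance: v·t_r + v²/(2a) = 131 with t_r = 0.9 s and a = 3.724 m/s².
So v² + 6.703 v − 975.69 = 0.
Positive root: v = −a·t_r + √((a·t_r)² + 2a·d) = −3.352 + √(11.236 + 975.69) = 28.0634 m/s.
28.0634 m/s × 3.6 = 101.028 km/h.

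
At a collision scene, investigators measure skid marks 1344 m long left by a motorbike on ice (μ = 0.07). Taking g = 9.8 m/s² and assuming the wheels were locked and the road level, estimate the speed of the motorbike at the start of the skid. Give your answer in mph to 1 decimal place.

Initial speed ≈ 96.1 mph

Deceleration a = μg = 0.07 × 9.8 = 0.686 m/s².
v = √(2a·d) = √(2 × 0.686 × 1344) = √1843.968 = 42.9414 m/s.
= 42.9414 ÷ 0.44704 = 96.057 mph.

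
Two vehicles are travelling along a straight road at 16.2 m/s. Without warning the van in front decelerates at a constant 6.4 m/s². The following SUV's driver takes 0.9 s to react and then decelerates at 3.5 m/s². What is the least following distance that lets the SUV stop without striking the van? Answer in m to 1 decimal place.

Leader travels v²/(2a_L) = 262.440 / 12.800 = 20.503 m before stopping.
Follower covers v·t_r = 16.2000 × 0.9 = 14.580 m while reacting, then v²/(2a_F) = 262.440 / 7.000 = 37.491 m while braking, for a total of 14.580 + 37.491 = 52.071 m.
Since a_F ≤ a_L and the follower starts braking later, the follower is never slower than the leader, so the closest approach is when both have stopped.
Minimum gap = 52.071 − 20.503 = 31.568 m.

Minimum gap ≈ 31.6 m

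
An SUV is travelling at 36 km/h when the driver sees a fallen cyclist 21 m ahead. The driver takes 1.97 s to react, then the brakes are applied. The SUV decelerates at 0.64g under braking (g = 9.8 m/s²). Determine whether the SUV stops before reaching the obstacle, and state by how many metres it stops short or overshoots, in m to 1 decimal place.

No — it overshoots by 6.7 m

36 km/h ÷ 3.6 = 10.0000 m/s.
a = 0.64 × 9.8 = 6.272 m/s².
Reaction distance = 10.0000 × 1.97 = 19.700 m.
Braking distance = v²/(2a) = 100.000 / 12.544 = 7.972 m.
Total stopping distance = 19.700 + 7.972 = 27.672 m, vs 21 m available — it cannot stop in time and overshoots by 27.672 − 21 = 6.672 m.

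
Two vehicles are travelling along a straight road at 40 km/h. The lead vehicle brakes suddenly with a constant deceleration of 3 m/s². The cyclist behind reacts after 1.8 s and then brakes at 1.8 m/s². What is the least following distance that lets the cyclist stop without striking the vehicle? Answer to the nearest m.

Minimum gap ≈ 34 m

40 km/h ÷ 3.6 = 11.1111 m/s.
Leader travels v²/(2a_L) = 123.457 / 6.000 = 20.576 m before stopping.
Follower covers v·t_r = 11.1111 × 1.8 = 20.000 m while reacting, then v²/(2a_F) = 123.457 / 3.600 = 34.294 m while braking, for a total of 20.000 + 34.294 = 54.294 m.
Since a_F ≤ a_L and the follower starts braking later, the follower is never slower than the leader, so the closest approach is when both have stopped.
Minimum gap = 54.294 − 20.576 = 33.718 m.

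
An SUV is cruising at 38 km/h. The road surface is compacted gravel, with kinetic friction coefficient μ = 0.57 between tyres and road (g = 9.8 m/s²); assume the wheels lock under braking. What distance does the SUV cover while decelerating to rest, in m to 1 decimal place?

38 km/h ÷ 3.6 = 10.5556 m/s.
a = μg = 0.57 × 9.8 = 5.586 m/s².
Braking distance = v²/(2a) = 10.5556² / (2 × 5.586) = 111.421 / 11.172 = 9.973 m.

Braking distance ≈ 10.0 m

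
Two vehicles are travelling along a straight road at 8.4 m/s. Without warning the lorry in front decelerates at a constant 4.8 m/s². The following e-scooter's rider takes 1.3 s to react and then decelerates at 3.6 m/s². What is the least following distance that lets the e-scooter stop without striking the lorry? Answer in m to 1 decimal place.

Minimum gap ≈ 13.4 m

Leader travels v²/(2a_L) = 70.560 / 9.600 = 7.350 m before stopping.
Follower covers v·t_r = 8.4000 × 1.3 = 10.920 m while reacting, then v²/(2a_F) = 70.560 / 7.200 = 9.800 m while braking, for a total of 10.920 + 9.800 = 20.720 m.
Since a_F ≤ a_L and the follower starts braking later, the follower is never slower than the leader, so the closest approach is when both have stopped.
Minimum gap = 20.720 − 7.350 = 13.370 m.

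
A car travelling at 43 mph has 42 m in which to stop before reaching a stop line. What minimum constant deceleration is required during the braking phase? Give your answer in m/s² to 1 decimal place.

Required deceleration ≈ 4.4 m/s²

43 mph × 0.44704 = 19.2227 m/s.
v² = 2a·d ⇒ a = v²/(2d) = 19.2227² / (2 × 42.000) = 369.512 / 84.000 = 4.3990 m/s².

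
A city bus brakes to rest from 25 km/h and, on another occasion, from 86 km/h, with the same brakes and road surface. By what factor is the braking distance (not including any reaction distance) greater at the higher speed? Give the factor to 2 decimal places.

Braking distance d = v²/(2a), so with a fixed, d ∝ v².
Factor = (86/25)² = 3.4400² = 11.8336.

Factor ≈ 11.83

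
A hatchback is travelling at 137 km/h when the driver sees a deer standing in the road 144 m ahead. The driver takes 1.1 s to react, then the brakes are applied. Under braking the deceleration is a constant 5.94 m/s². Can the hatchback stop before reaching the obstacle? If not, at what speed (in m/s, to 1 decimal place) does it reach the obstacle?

No — it strikes the obstacle at 15.3 m/s

137 km/h ÷ 3.6 = 38.0556 m/s.
Reaction distance = 38.0556 × 1.1 = 41.861 m.
Braking distance needed to stop: v²/(2a) = 1448.229 / 11.880 = 121.905 m, so total needed = 41.861 + 121.905 = 163.766 m > 144 m — it cannot stop.
Distance remaining when braking begins: 144 − 41.861 = 102.139 m.
v² = v₀² − 2a·d = 1448.229 − 2 × 5.940 × 102.139 = 234.818 m²/s².
v = √234.818 = 15.324 m/s.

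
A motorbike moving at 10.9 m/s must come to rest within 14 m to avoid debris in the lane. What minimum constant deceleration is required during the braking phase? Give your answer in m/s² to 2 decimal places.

v² = 2a·d ⇒ a = v²/(2d) = 10.9000² / (2 × 14.000) = 118.810 / 28.000 = 4.2432 m/s².

Required deceleration ≈ 4.24 m/s²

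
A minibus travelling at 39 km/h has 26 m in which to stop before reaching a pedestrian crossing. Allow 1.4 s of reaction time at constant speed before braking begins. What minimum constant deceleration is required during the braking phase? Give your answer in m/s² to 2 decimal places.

39 km/h ÷ 3.6 = 10.8333 m/s.
Distance covered during reaction = 10.8333 × 1.4 = 15.167 m.
Distance available for braking: 26 − 15.167 = 10.833 m.
v² = 2a·d ⇒ a = v²/(2d) = 10.8333² / (2 × 10.833) = 117.360 / 21.666 = 5.4168 m/s².

Required deceleration ≈ 5.42 m/s²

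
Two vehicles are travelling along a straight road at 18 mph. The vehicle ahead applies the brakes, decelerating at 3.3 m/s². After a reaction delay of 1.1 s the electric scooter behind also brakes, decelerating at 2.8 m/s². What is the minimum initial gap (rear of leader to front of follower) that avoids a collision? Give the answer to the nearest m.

18 mph × 0.44704 = 8.0467 m/s.
Leader travels v²/(2a_L) = 64.749 / 6.600 = 9.810 m before stopping.
Follower covers v·t_r = 8.0467 × 1.1 = 8.851 m while reacting, then v²/(2a_F) = 64.749 / 5.600 = 11.562 m while braking, for a total of 8.851 + 11.562 = 20.413 m.
Since a_F ≤ a_L and the follower starts braking later, the follower is never slower than the leader, so the closest approach is when both have stopped.
Minimum gap = 20.413 − 9.810 = 10.603 m.

Minimum gap ≈ 11 m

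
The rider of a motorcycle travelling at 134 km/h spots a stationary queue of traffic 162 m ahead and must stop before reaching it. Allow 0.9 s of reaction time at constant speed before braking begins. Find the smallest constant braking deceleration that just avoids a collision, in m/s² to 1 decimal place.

Required deceleration ≈ 5.4 m/s²

134 km/h ÷ 3.6 = 37.2222 m/s.
Distance covered during reaction = 37.2222 × 0.9 = 33.500 m.
Distance available for braking: 162 − 33.500 = 128.500 m.
v² = 2a·d ⇒ a = v²/(2d) = 37.2222² / (2 × 128.500) = 1385.492 / 257.000 = 5.3910 m/s².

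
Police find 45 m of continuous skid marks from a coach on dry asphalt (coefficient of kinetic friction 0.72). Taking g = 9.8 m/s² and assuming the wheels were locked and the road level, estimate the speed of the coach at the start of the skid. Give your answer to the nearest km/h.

Initial speed ≈ 91 km/h

Deceleration a = μg = 0.72 × 9.8 = 7.056 m/s².
v = √(2a·d) = √(2 × 7.056 × 45) = √635.040 = 25.2000 m/s.
= 25.2000 × 3.6 = 90.720 km/h.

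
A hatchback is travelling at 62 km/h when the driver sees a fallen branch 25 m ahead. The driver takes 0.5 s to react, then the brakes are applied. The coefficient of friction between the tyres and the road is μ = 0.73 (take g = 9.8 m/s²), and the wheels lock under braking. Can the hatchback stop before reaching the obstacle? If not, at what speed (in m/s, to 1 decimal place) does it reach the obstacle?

No — it strikes the obstacle at 7.9 m/s

62 km/h ÷ 3.6 = 17.2222 m/s.
a = μg = 0.73 × 9.8 = 7.154 m/s².
Reaction distance = 17.2222 × 0.5 = 8.611 m.
Braking distance needed to stop: v²/(2a) = 296.604 / 14.308 = 20.730 m, so total needed = 8.611 + 20.730 = 29.341 m > 25 m — it cannot stop.
Distance remaining when braking begins: 25 − 8.611 = 16.389 m.
v² = v₀² − 2a·d = 296.604 − 2 × 7.154 × 16.389 = 62.110 m²/s².
v = √62.110 = 7.881 m/s.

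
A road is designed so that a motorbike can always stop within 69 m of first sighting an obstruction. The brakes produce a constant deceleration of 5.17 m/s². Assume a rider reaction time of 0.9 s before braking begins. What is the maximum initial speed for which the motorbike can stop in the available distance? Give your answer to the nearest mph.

Maximum speed ≈ 50 mph

Stopping distance: v·t_r + v²/(2a) = 69 with t_r = 0.9 s and a = 5.170 m/s².
So v² + 9.306 v − 713.46 = 0.
Positive root: v = −a·t_r + √((a·t_r)² + 2a·d) = −4.653 + √(21.650 + 713.46) = 22.4599 m/s.
22.4599 m/s ÷ 0.44704 = 50.241 mph.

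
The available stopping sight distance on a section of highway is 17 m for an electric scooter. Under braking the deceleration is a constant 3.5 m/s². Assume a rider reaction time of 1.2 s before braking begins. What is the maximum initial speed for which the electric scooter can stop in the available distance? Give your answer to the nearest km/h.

Maximum speed ≈ 27 km/h

Stopping distance: v·t_r + v²/(2a) = 17 with t_r = 1.2 s and a = 3.500 m/s².
So v² + 8.400 v − 119.00 = 0.
Positive root: v = −a·t_r + √((a·t_r)² + 2a·d) = −4.200 + √(17.640 + 119.00) = 7.4893 m/s.
7.4893 m/s × 3.6 = 26.961 km/h.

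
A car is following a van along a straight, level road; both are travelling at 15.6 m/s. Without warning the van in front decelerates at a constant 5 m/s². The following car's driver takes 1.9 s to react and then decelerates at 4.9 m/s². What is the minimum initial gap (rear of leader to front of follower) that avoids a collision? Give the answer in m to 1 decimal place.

Leader travels v²/(2a_L) = 243.360 / 10.000 = 24.336 m before stopping.
Follower covers v·t_r = 15.6000 × 1.9 = 29.640 m while reacting, then v²/(2a_F) = 243.360 / 9.800 = 24.833 m while braking, for a total of 29.640 + 24.833 = 54.473 m.
Since a_F ≤ a_L and the follower starts braking later, the follower is never slower than the leader, so the closest approach is when both have stopped.
Minimum gap = 54.473 − 24.336 = 30.137 m.

Minimum gap ≈ 30.1 m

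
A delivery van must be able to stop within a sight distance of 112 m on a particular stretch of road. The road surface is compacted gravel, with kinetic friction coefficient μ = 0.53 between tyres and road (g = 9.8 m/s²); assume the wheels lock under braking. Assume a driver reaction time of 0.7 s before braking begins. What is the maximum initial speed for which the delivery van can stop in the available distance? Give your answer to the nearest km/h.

a = μg = 0.53 × 9.8 = 5.194 m/s².
Stopping distance: v·t_r + v²/(2a) = 112 with t_r = 0.7 s and a = 5.194 m/s².
So v² + 7.272 v − 1163.46 = 0.
Positive root: v = −a·t_r + √((a·t_r)² + 2a·d) = −3.636 + √(13.220 + 1163.46) = 30.6668 m/s.
30.6668 m/s × 3.6 = 110.400 km/h.

Maximum speed ≈ 110 km/h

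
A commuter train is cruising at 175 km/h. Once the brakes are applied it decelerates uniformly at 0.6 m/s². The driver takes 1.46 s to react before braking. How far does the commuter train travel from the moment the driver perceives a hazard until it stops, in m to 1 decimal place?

Total stopping distance ≈ 2040.2 m

175 km/h ÷ 3.6 = 48.6111 m/s.
Reaction distance = v·t_r = 48.6111 × 1.46 = 70.972 m.
Braking distance = v²/(2a) = 48.6111² / (2 × 0.600) = 2363.039 / 1.200 = 1969.199 m.
Total = 70.972 + 1969.199 = 2040.171 m.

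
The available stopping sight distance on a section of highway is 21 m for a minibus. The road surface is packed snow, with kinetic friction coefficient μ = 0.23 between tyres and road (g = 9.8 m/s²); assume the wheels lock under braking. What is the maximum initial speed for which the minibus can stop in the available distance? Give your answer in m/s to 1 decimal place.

Maximum speed ≈ 9.7 m/s

a = μg = 0.23 × 9.8 = 2.254 m/s².
v²/(2a) = d ⇒ v = √(2 × 2.254 × 21) = √94.67 = 9.7299 m/s.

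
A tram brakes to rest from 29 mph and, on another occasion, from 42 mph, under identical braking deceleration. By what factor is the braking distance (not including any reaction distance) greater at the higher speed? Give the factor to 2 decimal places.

Braking distance d = v²/(2a), so with a fixed, d ∝ v².
Factor = (42/29)² = 1.4483² = 2.0976.

Factor ≈ 2.10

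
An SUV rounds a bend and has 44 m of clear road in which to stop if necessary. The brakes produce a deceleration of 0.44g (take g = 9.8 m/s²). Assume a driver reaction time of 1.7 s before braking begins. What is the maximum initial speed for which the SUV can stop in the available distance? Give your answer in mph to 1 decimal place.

a = 0.44 × 9.8 = 4.312 m/s².
Stopping distance: v·t_r + v²/(2a) = 44 with t_r = 1.7 s and a = 4.312 m/s².
So v² + 14.661 v − 379.46 = 0.
Positive root: v = −a·t_r + √((a·t_r)² + 2a·d) = −7.330 + √(53.729 + 379.46) = 13.4832 m/s.
13.4832 m/s ÷ 0.44704 = 30.161 mph.

Maximum speed ≈ 30.2 mph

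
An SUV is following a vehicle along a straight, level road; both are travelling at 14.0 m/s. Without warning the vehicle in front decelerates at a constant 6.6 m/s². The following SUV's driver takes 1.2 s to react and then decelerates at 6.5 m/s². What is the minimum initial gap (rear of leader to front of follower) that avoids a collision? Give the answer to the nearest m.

Minimum gap ≈ 17 m

Leader travels v²/(2a_L) = 196.000 / 13.200 = 14.848 m before stopping.
Follower covers v·t_r = 14.0000 × 1.2 = 16.800 m while reacting, then v²/(2a_F) = 196.000 / 13.000 = 15.077 m while braking, for a total of 16.800 + 15.077 = 31.877 m.
Since a_F ≤ a_L and the follower starts braking later, the follower is never slower than the leader, so the closest approach is when both have stopped.
Minimum gap = 31.877 − 14.848 = 17.029 m.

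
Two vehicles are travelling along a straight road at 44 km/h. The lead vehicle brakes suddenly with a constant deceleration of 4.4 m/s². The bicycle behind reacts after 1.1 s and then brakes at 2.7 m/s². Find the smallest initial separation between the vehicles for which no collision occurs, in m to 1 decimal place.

44 km/h ÷ 3.6 = 12.2222 m/s.
Leader travels v²/(2a_L) = 149.382 / 8.800 = 16.975 m before stopping.
Follower covers v·t_r = 12.2222 × 1.1 = 13.444 m while reacting, then v²/(2a_F) = 149.382 / 5.400 = 27.663 m while braking, for a total of 13.444 + 27.663 = 41.107 m.
Since a_F ≤ a_L and the follower starts braking later, the follower is never slower than the leader, so the closest approach is when both have stopped.
Minimum gap = 41.107 − 16.975 = 24.132 m.

Minimum gap ≈ 24.1 m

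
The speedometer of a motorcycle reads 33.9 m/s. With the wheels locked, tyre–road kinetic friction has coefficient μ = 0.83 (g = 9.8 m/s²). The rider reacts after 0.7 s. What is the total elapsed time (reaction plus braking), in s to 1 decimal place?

a = μg = 0.83 × 9.8 = 8.134 m/s².
Braking time = v/a = 33.9000 / 8.134 = 4.168 s.
Total = 0.7 + 4.168 = 4.868 s.

Total time ≈ 4.9 s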